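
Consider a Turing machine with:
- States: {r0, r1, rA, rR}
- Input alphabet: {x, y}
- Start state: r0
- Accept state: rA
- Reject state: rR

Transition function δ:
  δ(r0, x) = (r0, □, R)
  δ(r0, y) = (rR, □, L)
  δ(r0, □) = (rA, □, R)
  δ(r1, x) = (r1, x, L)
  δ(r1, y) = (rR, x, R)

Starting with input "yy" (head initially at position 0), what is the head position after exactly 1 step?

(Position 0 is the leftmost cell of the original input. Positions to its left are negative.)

Execution trace (head position shown):
Step 0: [r0]yy  (head at position 0)
Step 1: move left → [rR]□□y  (head at position -1)

After 1 step, the head is at position -1.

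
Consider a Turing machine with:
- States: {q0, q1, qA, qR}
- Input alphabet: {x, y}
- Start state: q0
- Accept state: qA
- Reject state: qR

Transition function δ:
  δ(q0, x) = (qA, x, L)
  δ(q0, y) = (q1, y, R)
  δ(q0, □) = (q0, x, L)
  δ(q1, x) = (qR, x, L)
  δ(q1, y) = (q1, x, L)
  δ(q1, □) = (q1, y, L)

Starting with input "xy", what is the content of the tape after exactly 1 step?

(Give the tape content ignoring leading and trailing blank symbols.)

Execution trace:
Initial: [q0]xy
Step 1: δ(q0, x) = (qA, x, L) → [qA]□xy

The machine reaches the accept state qA and halts.

After 1 step, the tape (ignoring leading/trailing blanks) is: xy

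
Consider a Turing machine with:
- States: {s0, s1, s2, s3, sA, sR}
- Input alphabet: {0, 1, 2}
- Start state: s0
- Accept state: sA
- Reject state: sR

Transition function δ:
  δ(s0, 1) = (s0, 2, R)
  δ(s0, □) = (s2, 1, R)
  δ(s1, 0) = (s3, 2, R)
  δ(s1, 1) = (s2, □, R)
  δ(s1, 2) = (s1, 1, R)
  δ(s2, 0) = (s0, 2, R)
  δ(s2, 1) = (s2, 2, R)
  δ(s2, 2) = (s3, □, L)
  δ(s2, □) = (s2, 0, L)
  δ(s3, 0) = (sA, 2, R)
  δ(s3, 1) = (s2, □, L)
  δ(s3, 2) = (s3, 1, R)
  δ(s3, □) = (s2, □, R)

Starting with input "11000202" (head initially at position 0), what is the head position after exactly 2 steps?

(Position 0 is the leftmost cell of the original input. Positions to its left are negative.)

Execution trace (head position shown):
Step 0: [s0]11000202  (head at position 0)
Step 1: move right → 2[s0]1000202  (head at position 1)
Step 2: move right → 22[s0]000202  (head at position 2)

After 2 steps, the head is at position 2.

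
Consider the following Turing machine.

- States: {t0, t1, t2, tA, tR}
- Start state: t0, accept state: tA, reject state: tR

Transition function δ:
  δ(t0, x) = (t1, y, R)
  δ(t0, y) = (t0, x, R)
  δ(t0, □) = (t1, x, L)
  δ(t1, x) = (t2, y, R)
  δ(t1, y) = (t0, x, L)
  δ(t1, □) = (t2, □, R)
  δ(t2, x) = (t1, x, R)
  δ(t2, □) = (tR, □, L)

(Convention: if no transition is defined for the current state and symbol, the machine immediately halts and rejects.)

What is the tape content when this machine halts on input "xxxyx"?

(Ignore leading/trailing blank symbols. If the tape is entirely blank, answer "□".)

Execution trace:
Initial: [t0]xxxyx
Step 1: δ(t0, x) = (t1, y, R) → y[t1]xxyx
Step 2: δ(t1, x) = (t2, y, R) → yy[t2]xyx
Step 3: δ(t2, x) = (t1, x, R) → yyx[t1]yx
Step 4: δ(t1, y) = (t0, x, L) → yy[t0]xxx
Step 5: δ(t0, x) = (t1, y, R) → yyy[t1]xx
Step 6: δ(t1, x) = (t2, y, R) → yyyy[t2]x
Step 7: δ(t2, x) = (t1, x, R) → yyyyx[t1]□
Step 8: δ(t1, □) = (t2, □, R) → yyyyx□[t2]□
Step 9: δ(t2, □) = (tR, □, L) → yyyyx[tR]□□

The machine reaches the reject state tR and halts.

Final tape (ignoring leading/trailing blanks): yyyyx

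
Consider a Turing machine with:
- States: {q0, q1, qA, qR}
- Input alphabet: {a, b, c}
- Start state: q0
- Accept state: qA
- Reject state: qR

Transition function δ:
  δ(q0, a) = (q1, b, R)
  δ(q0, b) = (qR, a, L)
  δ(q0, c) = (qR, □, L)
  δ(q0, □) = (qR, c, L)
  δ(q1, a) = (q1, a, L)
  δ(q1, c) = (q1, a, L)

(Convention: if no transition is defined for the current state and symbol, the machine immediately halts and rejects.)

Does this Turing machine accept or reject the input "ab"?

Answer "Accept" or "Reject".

Execution trace:
Initial: [q0]ab
Step 1: δ(q0, a) = (q1, b, R) → b[q1]b

No transition is defined for δ(q1, b). By convention the machine halts and rejects.

Answer: Reject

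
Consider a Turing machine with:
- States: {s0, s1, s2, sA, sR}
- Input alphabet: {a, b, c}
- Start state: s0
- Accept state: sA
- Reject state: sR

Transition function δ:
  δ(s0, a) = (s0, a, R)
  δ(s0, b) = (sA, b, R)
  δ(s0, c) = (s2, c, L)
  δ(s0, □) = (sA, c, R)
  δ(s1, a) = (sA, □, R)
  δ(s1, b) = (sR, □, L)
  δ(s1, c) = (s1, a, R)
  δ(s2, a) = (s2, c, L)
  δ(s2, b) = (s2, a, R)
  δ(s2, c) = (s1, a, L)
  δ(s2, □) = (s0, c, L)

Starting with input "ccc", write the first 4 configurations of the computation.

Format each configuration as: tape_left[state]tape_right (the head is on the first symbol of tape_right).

Transitions applied:
Step 1: δ(s0, c) = (s2, c, L)
Step 2: δ(s2, □) = (s0, c, L)
Step 3: δ(s0, □) = (sA, c, R)

The first 4 configurations are:
[s0]ccc ⊢ [s2]□ccc ⊢ [s0]□cccc ⊢ c[sA]cccc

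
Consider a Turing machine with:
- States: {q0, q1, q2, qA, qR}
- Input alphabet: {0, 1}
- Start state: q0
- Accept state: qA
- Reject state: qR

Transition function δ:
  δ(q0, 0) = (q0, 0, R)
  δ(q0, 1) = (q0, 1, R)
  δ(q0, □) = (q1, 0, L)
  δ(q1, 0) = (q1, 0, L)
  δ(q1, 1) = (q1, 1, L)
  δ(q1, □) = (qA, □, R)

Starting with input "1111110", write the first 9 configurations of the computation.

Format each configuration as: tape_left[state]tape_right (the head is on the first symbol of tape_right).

Transitions applied:
Step 1: δ(q0, 1) = (q0, 1, R)
Step 2: δ(q0, 1) = (q0, 1, R)
Step 3: δ(q0, 1) = (q0, 1, R)
Step 4: δ(q0, 1) = (q0, 1, R)
Step 5: δ(q0, 1) = (q0, 1, R)
Step 6: δ(q0, 1) = (q0, 1, R)
Step 7: δ(q0, 0) = (q0, 0, R)
Step 8: δ(q0, □) = (q1, 0, L)

The first 9 configurations are:
[q0]1111110 ⊢ 1[q0]111110 ⊢ 11[q0]11110 ⊢ 111[q0]1110 ⊢ 1111[q0]110 ⊢ 11111[q0]10 ⊢ 111111[q0]0 ⊢ 1111110[q0]□ ⊢ 111111[q1]00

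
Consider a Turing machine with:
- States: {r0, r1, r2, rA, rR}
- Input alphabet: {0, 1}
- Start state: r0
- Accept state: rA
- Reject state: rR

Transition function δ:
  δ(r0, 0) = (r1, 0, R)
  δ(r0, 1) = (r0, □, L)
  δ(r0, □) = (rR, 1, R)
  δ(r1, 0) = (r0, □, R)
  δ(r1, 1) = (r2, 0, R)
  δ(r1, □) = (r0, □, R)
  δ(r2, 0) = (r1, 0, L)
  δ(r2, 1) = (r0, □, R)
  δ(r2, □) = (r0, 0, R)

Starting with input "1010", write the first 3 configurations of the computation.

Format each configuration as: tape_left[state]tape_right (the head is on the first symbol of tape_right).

Transitions applied:
Step 1: δ(r0, 1) = (r0, □, L)
Step 2: δ(r0, □) = (rR, 1, R)

The first 3 configurations are:
[r0]1010 ⊢ [r0]□□010 ⊢ 1[rR]□010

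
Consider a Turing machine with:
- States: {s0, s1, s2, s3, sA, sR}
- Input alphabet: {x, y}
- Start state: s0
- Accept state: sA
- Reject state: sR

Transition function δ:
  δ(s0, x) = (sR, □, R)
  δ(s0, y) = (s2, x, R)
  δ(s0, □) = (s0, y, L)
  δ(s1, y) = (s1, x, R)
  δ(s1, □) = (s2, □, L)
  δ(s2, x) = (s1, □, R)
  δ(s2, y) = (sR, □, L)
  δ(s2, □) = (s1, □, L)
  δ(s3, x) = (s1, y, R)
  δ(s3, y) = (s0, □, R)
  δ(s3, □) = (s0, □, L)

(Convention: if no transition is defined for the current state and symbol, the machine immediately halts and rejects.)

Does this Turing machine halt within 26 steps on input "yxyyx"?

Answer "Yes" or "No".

Execution trace:
Initial: [s0]yxyyx
Step 1: δ(s0, y) = (s2, x, R) → x[s2]xyyx
Step 2: δ(s2, x) = (s1, □, R) → x□[s1]yyx
Step 3: δ(s1, y) = (s1, x, R) → x□x[s1]yx
Step 4: δ(s1, y) = (s1, x, R) → x□xx[s1]x

No transition is defined for δ(s1, x). By convention the machine halts and rejects.
The machine halted after 4 steps (within the 26-step bound).

Answer: Yes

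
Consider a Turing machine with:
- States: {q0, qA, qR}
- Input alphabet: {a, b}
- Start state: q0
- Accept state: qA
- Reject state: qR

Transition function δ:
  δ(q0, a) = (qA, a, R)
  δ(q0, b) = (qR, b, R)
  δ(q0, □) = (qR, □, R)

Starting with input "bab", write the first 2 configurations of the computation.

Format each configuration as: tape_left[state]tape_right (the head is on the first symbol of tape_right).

Transitions applied:
Step 1: δ(q0, b) = (qR, b, R)

The first 2 configurations are:
[q0]bab ⊢ b[qR]ab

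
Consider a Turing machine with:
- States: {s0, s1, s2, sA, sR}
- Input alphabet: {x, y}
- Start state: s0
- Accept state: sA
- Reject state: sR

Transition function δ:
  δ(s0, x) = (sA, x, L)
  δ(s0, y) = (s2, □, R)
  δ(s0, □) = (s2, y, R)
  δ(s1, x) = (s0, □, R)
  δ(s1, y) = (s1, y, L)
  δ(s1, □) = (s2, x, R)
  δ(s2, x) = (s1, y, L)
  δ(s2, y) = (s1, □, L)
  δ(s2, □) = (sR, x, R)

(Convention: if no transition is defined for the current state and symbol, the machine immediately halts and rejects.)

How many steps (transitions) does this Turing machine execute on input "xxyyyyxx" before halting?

Execution trace:
Initial: [s0]xxyyyyxx
Step 1: δ(s0, x) = (sA, x, L) → [sA]□xxyyyyxx

The machine reaches the accept state sA and halts.

The machine executed 1 step before halting.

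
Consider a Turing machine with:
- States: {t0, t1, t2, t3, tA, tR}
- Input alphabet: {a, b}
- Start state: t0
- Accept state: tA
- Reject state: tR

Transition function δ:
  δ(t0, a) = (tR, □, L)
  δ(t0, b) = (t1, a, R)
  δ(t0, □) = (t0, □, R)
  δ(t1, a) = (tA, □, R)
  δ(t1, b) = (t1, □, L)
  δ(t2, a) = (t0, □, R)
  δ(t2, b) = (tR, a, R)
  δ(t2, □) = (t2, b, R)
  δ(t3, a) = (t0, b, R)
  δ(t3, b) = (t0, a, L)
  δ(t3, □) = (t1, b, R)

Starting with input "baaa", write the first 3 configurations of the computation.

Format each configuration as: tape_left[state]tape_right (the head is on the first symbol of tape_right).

Transitions applied:
Step 1: δ(t0, b) = (t1, a, R)
Step 2: δ(t1, a) = (tA, □, R)

The first 3 configurations are:
[t0]baaa ⊢ a[t1]aaa ⊢ a□[tA]aa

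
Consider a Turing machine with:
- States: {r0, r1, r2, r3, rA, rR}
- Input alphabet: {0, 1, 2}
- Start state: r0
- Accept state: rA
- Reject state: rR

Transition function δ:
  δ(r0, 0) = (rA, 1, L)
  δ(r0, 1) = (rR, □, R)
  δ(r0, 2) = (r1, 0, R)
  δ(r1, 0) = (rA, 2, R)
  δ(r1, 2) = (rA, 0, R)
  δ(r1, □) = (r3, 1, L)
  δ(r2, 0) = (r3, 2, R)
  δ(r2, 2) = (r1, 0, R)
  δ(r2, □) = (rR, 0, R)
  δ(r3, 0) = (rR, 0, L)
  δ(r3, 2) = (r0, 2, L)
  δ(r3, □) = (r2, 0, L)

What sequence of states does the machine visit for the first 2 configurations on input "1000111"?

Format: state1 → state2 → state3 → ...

Execution trace:
Initial: [r0]1000111
Step 1: δ(r0, 1) = (rR, □, R) → □[rR]000111

The machine reaches the reject state rR and halts.

State sequence: r0 → rR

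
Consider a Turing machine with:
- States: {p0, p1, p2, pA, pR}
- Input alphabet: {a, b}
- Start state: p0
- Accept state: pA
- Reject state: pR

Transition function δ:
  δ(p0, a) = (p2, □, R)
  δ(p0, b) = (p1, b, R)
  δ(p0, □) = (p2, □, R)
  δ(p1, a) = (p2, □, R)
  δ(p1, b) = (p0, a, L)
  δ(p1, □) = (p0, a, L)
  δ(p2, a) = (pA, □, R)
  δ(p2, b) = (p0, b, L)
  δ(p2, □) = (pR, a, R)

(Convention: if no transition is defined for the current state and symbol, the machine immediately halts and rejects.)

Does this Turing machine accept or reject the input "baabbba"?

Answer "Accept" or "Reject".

Execution trace:
Initial: [p0]baabbba
Step 1: δ(p0, b) = (p1, b, R) → b[p1]aabbba
Step 2: δ(p1, a) = (p2, □, R) → b□[p2]abbba
Step 3: δ(p2, a) = (pA, □, R) → b□□[pA]bbba

The machine reaches the accept state pA and halts.

Answer: Accept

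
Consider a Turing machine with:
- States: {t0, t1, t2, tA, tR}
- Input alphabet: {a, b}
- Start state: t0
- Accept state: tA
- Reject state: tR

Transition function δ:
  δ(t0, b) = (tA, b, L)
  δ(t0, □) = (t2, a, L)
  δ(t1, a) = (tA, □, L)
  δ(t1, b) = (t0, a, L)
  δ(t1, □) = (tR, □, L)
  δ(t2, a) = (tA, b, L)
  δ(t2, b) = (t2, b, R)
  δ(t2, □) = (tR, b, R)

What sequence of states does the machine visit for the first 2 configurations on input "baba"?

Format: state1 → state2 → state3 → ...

Execution trace:
Initial: [t0]baba
Step 1: δ(t0, b) = (tA, b, L) → [tA]□baba

The machine reaches the accept state tA and halts.

State sequence: t0 → tA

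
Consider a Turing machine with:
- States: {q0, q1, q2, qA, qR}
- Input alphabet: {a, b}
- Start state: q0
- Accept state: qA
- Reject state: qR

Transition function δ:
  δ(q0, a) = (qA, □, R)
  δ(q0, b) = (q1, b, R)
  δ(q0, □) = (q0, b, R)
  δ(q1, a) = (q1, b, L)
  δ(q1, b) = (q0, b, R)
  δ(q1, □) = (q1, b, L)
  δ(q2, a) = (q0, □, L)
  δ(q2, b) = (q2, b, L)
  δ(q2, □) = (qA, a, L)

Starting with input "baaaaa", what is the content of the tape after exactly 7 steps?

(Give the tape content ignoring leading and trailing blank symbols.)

Execution trace:
Initial: [q0]baaaaa
Step 1: δ(q0, b) = (q1, b, R) → b[q1]aaaaa
Step 2: δ(q1, a) = (q1, b, L) → [q1]bbaaaa
Step 3: δ(q1, b) = (q0, b, R) → b[q0]baaaa
Step 4: δ(q0, b) = (q1, b, R) → bb[q1]aaaa
Step 5: δ(q1, a) = (q1, b, L) → b[q1]bbaaa
Step 6: δ(q1, b) = (q0, b, R) → bb[q0]baaa
Step 7: δ(q0, b) = (q1, b, R) → bbb[q1]aaa

After 7 steps, the tape (ignoring leading/trailing blanks) is: bbbaaa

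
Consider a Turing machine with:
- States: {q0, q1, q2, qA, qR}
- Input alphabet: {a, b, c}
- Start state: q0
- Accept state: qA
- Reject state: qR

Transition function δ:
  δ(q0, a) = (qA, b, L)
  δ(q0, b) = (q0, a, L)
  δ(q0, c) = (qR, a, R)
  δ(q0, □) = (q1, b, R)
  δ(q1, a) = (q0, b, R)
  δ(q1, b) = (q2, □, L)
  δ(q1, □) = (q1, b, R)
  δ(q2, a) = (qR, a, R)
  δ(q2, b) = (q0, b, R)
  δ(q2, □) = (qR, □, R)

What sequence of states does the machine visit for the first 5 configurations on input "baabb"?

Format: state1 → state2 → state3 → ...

Execution trace:
Initial: [q0]baabb
Step 1: δ(q0, b) = (q0, a, L) → [q0]□aaabb
Step 2: δ(q0, □) = (q1, b, R) → b[q1]aaabb
Step 3: δ(q1, a) = (q0, b, R) → bb[q0]aabb
Step 4: δ(q0, a) = (qA, b, L) → b[qA]bbabb

The machine reaches the accept state qA and halts.

State sequence: q0 → q0 → q1 → q0 → qA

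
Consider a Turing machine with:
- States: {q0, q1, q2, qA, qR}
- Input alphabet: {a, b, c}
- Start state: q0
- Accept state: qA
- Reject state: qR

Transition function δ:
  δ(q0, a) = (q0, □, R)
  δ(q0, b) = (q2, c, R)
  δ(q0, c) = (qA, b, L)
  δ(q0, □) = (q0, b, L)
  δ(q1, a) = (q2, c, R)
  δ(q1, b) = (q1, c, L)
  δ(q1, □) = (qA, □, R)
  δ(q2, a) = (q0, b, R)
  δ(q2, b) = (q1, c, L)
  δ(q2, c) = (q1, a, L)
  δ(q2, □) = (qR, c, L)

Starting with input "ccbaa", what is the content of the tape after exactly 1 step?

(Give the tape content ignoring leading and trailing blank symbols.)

Execution trace:
Initial: [q0]ccbaa
Step 1: δ(q0, c) = (qA, b, L) → [qA]□bcbaa

The machine reaches the accept state qA and halts.

After 1 step, the tape (ignoring leading/trailing blanks) is: bcbaa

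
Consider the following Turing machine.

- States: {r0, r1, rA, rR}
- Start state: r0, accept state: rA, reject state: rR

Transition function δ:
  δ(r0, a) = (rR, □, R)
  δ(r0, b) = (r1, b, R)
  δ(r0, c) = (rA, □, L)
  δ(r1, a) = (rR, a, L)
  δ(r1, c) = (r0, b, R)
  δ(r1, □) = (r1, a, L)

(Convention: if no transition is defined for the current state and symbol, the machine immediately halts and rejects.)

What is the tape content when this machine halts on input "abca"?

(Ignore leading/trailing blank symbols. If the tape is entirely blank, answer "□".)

Execution trace:
Initial: [r0]abca
Step 1: δ(r0, a) = (rR, □, R) → □[rR]bca

The machine reaches the reject state rR and halts.

Final tape (ignoring leading/trailing blanks): bca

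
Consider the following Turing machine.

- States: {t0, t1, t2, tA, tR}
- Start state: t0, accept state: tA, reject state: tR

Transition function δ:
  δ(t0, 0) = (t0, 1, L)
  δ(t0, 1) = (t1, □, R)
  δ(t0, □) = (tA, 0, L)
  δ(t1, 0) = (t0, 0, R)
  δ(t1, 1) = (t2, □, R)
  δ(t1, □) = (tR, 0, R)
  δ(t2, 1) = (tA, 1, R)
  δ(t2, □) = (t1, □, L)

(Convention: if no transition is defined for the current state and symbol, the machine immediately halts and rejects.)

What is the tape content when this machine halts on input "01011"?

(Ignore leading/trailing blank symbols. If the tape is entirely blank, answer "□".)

Execution trace:
Initial: [t0]01011
Step 1: δ(t0, 0) = (t0, 1, L) → [t0]□11011
Step 2: δ(t0, □) = (tA, 0, L) → [tA]□011011

The machine reaches the accept state tA and halts.

Final tape (ignoring leading/trailing blanks): 011011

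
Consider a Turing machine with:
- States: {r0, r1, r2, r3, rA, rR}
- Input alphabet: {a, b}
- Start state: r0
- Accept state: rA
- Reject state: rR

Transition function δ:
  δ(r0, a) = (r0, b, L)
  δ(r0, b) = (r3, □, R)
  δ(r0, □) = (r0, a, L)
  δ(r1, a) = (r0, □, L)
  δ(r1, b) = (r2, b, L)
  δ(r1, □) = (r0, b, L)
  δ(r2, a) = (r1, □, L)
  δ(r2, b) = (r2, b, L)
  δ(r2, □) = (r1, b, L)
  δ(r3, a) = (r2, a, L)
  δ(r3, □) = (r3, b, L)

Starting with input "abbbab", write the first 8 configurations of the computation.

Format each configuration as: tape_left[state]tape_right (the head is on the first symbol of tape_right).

Transitions applied:
Step 1: δ(r0, a) = (r0, b, L)
Step 2: δ(r0, □) = (r0, a, L)
Step 3: δ(r0, □) = (r0, a, L)
Step 4: δ(r0, □) = (r0, a, L)
Step 5: δ(r0, □) = (r0, a, L)
Step 6: δ(r0, □) = (r0, a, L)
Step 7: δ(r0, □) = (r0, a, L)

The first 8 configurations are:
[r0]abbbab ⊢ [r0]□bbbbab ⊢ [r0]□abbbbab ⊢ [r0]□aabbbbab ⊢ [r0]□aaabbbbab ⊢ [r0]□aaaabbbbab ⊢ [r0]□aaaaabbbbab ⊢ [r0]□aaaaaabbbbab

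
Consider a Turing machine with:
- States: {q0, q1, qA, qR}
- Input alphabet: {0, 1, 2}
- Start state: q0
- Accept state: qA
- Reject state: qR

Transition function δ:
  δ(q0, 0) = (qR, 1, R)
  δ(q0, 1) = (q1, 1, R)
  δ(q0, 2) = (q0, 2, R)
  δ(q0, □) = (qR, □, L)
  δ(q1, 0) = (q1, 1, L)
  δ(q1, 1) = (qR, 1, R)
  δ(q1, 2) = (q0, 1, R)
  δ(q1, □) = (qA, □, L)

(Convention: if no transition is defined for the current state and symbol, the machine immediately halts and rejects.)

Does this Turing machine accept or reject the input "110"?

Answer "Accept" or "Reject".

Execution trace:
Initial: [q0]110
Step 1: δ(q0, 1) = (q1, 1, R) → 1[q1]10
Step 2: δ(q1, 1) = (qR, 1, R) → 11[qR]0

The machine reaches the reject state qR and halts.

Answer: Reject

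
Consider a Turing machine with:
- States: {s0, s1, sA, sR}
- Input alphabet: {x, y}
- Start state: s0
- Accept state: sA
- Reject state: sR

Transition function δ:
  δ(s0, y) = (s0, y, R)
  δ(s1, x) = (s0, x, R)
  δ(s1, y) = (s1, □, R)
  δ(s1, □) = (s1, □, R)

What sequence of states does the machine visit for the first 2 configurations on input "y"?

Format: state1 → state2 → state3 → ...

Execution trace:
Initial: [s0]y
Step 1: δ(s0, y) = (s0, y, R) → y[s0]□

No transition is defined for δ(s0, □). By convention the machine halts and rejects.

State sequence: s0 → s0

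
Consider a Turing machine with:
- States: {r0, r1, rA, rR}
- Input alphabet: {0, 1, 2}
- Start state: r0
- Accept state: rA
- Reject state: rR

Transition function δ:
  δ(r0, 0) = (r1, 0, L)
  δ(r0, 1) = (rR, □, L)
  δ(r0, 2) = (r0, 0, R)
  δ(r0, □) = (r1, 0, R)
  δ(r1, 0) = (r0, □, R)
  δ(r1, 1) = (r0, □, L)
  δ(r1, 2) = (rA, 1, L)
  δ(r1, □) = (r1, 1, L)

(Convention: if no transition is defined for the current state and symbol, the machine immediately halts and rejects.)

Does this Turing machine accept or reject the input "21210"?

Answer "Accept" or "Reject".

Execution trace:
Initial: [r0]21210
Step 1: δ(r0, 2) = (r0, 0, R) → 0[r0]1210
Step 2: δ(r0, 1) = (rR, □, L) → [rR]0□210

The machine reaches the reject state rR and halts.

Answer: Reject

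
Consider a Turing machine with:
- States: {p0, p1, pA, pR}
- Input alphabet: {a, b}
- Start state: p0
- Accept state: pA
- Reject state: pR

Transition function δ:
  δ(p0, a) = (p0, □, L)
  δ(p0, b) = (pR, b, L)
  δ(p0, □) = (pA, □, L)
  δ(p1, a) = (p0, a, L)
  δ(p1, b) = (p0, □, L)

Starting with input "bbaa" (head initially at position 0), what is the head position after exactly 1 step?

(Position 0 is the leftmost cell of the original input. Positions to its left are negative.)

Execution trace (head position shown):
Step 0: [p0]bbaa  (head at position 0)
Step 1: move left → [pR]□bbaa  (head at position -1)

After 1 step, the head is at position -1.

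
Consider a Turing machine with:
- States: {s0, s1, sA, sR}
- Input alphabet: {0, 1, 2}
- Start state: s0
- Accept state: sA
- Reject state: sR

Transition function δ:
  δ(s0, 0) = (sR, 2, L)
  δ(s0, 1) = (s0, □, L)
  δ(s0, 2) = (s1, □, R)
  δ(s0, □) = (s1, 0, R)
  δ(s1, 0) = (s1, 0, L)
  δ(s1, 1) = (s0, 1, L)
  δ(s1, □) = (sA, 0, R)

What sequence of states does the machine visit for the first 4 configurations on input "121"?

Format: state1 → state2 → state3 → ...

Execution trace:
Initial: [s0]121
Step 1: δ(s0, 1) = (s0, □, L) → [s0]□□21
Step 2: δ(s0, □) = (s1, 0, R) → 0[s1]□21
Step 3: δ(s1, □) = (sA, 0, R) → 00[sA]21

The machine reaches the accept state sA and halts.

State sequence: s0 → s0 → s1 → sA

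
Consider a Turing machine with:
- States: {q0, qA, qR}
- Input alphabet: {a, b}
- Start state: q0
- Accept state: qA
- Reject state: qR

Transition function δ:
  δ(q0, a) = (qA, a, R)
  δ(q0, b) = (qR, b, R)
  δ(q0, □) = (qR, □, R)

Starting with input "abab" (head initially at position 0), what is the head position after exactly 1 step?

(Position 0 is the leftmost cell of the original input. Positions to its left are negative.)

Execution trace (head position shown):
Step 0: [q0]abab  (head at position 0)
Step 1: move right → a[qA]bab  (head at position 1)

After 1 step, the head is at position 1.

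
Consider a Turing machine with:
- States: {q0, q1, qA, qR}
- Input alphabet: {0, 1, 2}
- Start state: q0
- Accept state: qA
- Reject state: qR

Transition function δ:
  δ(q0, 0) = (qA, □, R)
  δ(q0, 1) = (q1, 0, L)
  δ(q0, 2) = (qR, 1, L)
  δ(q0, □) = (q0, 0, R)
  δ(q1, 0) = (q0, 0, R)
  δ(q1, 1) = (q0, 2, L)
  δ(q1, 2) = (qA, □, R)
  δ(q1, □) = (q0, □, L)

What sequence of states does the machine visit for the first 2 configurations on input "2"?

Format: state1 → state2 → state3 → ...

Execution trace:
Initial: [q0]2
Step 1: δ(q0, 2) = (qR, 1, L) → [qR]□1

The machine reaches the reject state qR and halts.

State sequence: q0 → qR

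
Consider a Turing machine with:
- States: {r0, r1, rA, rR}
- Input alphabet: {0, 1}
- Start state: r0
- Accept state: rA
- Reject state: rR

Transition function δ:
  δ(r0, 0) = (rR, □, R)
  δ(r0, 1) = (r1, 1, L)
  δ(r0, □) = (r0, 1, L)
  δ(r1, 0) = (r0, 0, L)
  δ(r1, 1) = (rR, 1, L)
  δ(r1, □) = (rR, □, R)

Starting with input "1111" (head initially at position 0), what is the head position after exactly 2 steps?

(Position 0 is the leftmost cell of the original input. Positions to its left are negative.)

Execution trace (head position shown):
Step 0: [r0]1111  (head at position 0)
Step 1: move left → [r1]□1111  (head at position -1)
Step 2: move right → □[rR]1111  (head at position 0)

After 2 steps, the head is at position 0.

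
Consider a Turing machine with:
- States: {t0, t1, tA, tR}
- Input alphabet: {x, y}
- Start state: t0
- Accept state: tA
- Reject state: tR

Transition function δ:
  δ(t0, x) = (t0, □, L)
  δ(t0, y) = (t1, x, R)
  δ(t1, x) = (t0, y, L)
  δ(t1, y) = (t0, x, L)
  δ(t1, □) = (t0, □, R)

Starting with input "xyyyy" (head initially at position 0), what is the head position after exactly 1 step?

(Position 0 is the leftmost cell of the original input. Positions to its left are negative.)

Execution trace (head position shown):
Step 0: [t0]xyyyy  (head at position 0)
Step 1: move left → [t0]□□yyyy  (head at position -1)

After 1 step, the head is at position -1.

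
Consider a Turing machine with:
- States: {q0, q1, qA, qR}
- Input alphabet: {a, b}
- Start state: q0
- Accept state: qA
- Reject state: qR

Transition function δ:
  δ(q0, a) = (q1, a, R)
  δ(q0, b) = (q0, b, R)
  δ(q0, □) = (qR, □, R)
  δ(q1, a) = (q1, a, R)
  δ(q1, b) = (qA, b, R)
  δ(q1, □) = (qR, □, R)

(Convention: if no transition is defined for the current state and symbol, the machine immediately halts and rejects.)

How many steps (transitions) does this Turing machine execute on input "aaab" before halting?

Execution trace:
Initial: [q0]aaab
Step 1: δ(q0, a) = (q1, a, R) → a[q1]aab
Step 2: δ(q1, a) = (q1, a, R) → aa[q1]ab
Step 3: δ(q1, a) = (q1, a, R) → aaa[q1]b
Step 4: δ(q1, b) = (qA, b, R) → aaab[qA]□

The machine reaches the accept state qA and halts.

The machine executed 4 steps before halting.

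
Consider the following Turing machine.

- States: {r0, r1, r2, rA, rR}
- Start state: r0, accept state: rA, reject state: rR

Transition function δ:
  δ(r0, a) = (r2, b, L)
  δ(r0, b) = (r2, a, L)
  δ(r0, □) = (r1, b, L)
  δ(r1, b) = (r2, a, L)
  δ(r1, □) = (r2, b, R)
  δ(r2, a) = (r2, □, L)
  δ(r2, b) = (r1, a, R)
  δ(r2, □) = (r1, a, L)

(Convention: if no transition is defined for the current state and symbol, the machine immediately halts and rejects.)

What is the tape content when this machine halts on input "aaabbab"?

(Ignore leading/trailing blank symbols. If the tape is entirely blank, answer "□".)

Execution trace:
Initial: [r0]aaabbab
Step 1: δ(r0, a) = (r2, b, L) → [r2]□baabbab
Step 2: δ(r2, □) = (r1, a, L) → [r1]□abaabbab
Step 3: δ(r1, □) = (r2, b, R) → b[r2]abaabbab
Step 4: δ(r2, a) = (r2, □, L) → [r2]b□baabbab
Step 5: δ(r2, b) = (r1, a, R) → a[r1]□baabbab
Step 6: δ(r1, □) = (r2, b, R) → ab[r2]baabbab
Step 7: δ(r2, b) = (r1, a, R) → aba[r1]aabbab

No transition is defined for δ(r1, a). By convention the machine halts and rejects.

Final tape (ignoring leading/trailing blanks): abaaabbab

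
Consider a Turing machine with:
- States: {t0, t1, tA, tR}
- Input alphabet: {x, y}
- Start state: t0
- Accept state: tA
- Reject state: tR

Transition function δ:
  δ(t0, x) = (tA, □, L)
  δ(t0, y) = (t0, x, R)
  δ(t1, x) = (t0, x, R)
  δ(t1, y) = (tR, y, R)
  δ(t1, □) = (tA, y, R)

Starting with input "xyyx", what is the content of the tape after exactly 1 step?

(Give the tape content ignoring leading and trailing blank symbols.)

Execution trace:
Initial: [t0]xyyx
Step 1: δ(t0, x) = (tA, □, L) → [tA]□□yyx

The machine reaches the accept state tA and halts.

After 1 step, the tape (ignoring leading/trailing blanks) is: yyx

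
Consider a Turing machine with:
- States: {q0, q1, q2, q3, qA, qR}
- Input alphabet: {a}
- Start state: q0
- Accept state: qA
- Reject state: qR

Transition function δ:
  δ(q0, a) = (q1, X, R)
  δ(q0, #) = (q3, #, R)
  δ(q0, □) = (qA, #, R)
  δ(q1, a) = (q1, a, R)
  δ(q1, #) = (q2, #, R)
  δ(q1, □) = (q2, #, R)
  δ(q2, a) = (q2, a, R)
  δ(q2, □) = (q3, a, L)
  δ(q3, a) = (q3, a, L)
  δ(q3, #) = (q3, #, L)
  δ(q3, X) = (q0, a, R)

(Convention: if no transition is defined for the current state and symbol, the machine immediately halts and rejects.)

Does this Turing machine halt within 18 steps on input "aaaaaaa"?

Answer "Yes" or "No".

Execution trace:
Initial: [q0]aaaaaaa
Step 1: δ(q0, a) = (q1, X, R) → X[q1]aaaaaa
Step 2: δ(q1, a) = (q1, a, R) → Xa[q1]aaaaa
Step 3: δ(q1, a) = (q1, a, R) → Xaa[q1]aaaa
Step 4: δ(q1, a) = (q1, a, R) → Xaaa[q1]aaa
Step 5: δ(q1, a) = (q1, a, R) → Xaaaa[q1]aa
Step 6: δ(q1, a) = (q1, a, R) → Xaaaaa[q1]a
Step 7: δ(q1, a) = (q1, a, R) → Xaaaaaa[q1]□
Step 8: δ(q1, □) = (q2, #, R) → Xaaaaaa#[q2]□
Step 9: δ(q2, □) = (q3, a, L) → Xaaaaaa[q3]#a
Step 10: δ(q3, #) = (q3, #, L) → Xaaaaa[q3]a#a
Step 11: δ(q3, a) = (q3, a, L) → Xaaaa[q3]aa#a
Step 12: δ(q3, a) = (q3, a, L) → Xaaa[q3]aaa#a
Step 13: δ(q3, a) = (q3, a, L) → Xaa[q3]aaaa#a
Step 14: δ(q3, a) = (q3, a, L) → Xa[q3]aaaaa#a
Step 15: δ(q3, a) = (q3, a, L) → X[q3]aaaaaa#a
Step 16: δ(q3, a) = (q3, a, L) → [q3]Xaaaaaa#a
Step 17: δ(q3, X) = (q0, a, R) → a[q0]aaaaaa#a
Step 18: δ(q0, a) = (q1, X, R) → aX[q1]aaaaa#a

The machine has not reached a halting state after 18 steps.
The machine did not halt within the 18-step bound.

Answer: No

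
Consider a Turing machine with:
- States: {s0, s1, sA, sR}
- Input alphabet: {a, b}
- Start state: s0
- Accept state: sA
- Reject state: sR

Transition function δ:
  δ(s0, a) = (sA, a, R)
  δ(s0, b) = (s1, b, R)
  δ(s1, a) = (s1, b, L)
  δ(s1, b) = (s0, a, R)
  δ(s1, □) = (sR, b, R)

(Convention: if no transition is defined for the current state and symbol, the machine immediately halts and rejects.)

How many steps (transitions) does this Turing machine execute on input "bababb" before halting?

Execution trace:
Initial: [s0]bababb
Step 1: δ(s0, b) = (s1, b, R) → b[s1]ababb
Step 2: δ(s1, a) = (s1, b, L) → [s1]bbbabb
Step 3: δ(s1, b) = (s0, a, R) → a[s0]bbabb
Step 4: δ(s0, b) = (s1, b, R) → ab[s1]babb
Step 5: δ(s1, b) = (s0, a, R) → aba[s0]abb
Step 6: δ(s0, a) = (sA, a, R) → abaa[sA]bb

The machine reaches the accept state sA and halts.

The machine executed 6 steps before halting.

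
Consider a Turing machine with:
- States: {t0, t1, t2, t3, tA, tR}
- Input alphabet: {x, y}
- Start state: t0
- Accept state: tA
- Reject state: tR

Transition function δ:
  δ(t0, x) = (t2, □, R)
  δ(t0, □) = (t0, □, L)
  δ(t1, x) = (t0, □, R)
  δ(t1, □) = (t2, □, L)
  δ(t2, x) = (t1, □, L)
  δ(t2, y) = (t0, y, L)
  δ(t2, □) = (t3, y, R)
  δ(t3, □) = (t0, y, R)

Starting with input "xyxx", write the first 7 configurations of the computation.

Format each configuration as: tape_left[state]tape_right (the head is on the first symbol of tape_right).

Transitions applied:
Step 1: δ(t0, x) = (t2, □, R)
Step 2: δ(t2, y) = (t0, y, L)
Step 3: δ(t0, □) = (t0, □, L)
Step 4: δ(t0, □) = (t0, □, L)
Step 5: δ(t0, □) = (t0, □, L)
Step 6: δ(t0, □) = (t0, □, L)

The first 7 configurations are:
[t0]xyxx ⊢ □[t2]yxx ⊢ [t0]□yxx ⊢ [t0]□□yxx ⊢ [t0]□□□yxx ⊢ [t0]□□□□yxx ⊢ [t0]□□□□□yxx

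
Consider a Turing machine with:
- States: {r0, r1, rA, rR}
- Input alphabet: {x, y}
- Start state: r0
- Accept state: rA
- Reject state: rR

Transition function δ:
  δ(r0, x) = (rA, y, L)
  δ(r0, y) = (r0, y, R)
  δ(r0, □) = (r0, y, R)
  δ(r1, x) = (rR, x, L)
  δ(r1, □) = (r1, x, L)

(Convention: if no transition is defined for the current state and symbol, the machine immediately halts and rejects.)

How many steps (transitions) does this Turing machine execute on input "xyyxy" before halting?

Execution trace:
Initial: [r0]xyyxy
Step 1: δ(r0, x) = (rA, y, L) → [rA]□yyyxy

The machine reaches the accept state rA and halts.

The machine executed 1 step before halting.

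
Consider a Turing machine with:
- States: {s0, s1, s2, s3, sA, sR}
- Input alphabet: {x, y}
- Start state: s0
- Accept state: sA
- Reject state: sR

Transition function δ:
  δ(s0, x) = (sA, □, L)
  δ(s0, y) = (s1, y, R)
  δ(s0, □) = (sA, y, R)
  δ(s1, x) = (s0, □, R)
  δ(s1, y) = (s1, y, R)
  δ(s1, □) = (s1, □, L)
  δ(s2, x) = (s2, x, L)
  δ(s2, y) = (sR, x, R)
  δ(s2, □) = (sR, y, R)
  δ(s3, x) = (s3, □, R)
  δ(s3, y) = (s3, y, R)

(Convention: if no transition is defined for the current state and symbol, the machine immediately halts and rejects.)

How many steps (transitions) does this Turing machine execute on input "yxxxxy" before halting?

Execution trace:
Initial: [s0]yxxxxy
Step 1: δ(s0, y) = (s1, y, R) → y[s1]xxxxy
Step 2: δ(s1, x) = (s0, □, R) → y□[s0]xxxy
Step 3: δ(s0, x) = (sA, □, L) → y[sA]□□xxy

The machine reaches the accept state sA and halts.

The machine executed 3 steps before halting.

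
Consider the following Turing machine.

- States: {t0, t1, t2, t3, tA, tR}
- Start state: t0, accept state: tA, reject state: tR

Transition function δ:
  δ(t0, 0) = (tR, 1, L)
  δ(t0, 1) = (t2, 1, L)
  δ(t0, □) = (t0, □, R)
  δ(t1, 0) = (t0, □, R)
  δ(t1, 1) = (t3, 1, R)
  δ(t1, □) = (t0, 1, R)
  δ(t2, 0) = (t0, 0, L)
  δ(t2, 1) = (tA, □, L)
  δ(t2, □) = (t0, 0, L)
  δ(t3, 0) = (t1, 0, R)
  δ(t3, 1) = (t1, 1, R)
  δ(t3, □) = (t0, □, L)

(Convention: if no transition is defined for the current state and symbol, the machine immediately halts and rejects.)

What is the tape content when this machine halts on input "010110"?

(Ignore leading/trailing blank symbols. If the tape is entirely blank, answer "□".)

Execution trace:
Initial: [t0]010110
Step 1: δ(t0, 0) = (tR, 1, L) → [tR]□110110

The machine reaches the reject state tR and halts.

Final tape (ignoring leading/trailing blanks): 110110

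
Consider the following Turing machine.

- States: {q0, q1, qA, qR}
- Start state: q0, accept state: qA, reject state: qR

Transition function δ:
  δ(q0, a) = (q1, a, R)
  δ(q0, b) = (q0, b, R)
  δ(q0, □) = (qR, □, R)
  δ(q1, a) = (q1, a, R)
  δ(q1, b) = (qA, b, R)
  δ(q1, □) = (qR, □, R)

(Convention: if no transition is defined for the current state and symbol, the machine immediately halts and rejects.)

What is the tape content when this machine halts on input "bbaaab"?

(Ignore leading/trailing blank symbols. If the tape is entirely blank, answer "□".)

Execution trace:
Initial: [q0]bbaaab
Step 1: δ(q0, b) = (q0, b, R) → b[q0]baaab
Step 2: δ(q0, b) = (q0, b, R) → bb[q0]aaab
Step 3: δ(q0, a) = (q1, a, R) → bba[q1]aab
Step 4: δ(q1, a) = (q1, a, R) → bbaa[q1]ab
Step 5: δ(q1, a) = (q1, a, R) → bbaaa[q1]b
Step 6: δ(q1, b) = (qA, b, R) → bbaaab[qA]□

The machine reaches the accept state qA and halts.

Final tape (ignoring leading/trailing blanks): bbaaab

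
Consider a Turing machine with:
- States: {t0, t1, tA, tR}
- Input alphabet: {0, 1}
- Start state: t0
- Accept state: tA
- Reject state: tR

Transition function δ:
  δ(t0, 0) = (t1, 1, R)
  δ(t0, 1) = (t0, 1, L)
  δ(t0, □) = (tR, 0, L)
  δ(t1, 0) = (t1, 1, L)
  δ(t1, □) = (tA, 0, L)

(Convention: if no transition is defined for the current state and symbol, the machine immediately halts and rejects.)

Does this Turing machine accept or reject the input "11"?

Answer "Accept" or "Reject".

Execution trace:
Initial: [t0]11
Step 1: δ(t0, 1) = (t0, 1, L) → [t0]□11
Step 2: δ(t0, □) = (tR, 0, L) → [tR]□011

The machine reaches the reject state tR and halts.

Answer: Reject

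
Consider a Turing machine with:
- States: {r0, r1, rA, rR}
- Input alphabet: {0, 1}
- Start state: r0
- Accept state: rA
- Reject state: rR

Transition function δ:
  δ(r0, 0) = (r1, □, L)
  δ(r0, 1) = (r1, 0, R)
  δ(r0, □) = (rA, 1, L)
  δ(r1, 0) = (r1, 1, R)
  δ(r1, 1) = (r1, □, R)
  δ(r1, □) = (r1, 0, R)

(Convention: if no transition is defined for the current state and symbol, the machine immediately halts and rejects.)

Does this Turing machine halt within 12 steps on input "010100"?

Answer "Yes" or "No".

Execution trace:
Initial: [r0]010100
Step 1: δ(r0, 0) = (r1, □, L) → [r1]□□10100
Step 2: δ(r1, □) = (r1, 0, R) → 0[r1]□10100
Step 3: δ(r1, □) = (r1, 0, R) → 00[r1]10100
Step 4: δ(r1, 1) = (r1, □, R) → 00□[r1]0100
Step 5: δ(r1, 0) = (r1, 1, R) → 00□1[r1]100
Step 6: δ(r1, 1) = (r1, □, R) → 00□1□[r1]00
Step 7: δ(r1, 0) = (r1, 1, R) → 00□1□1[r1]0
Step 8: δ(r1, 0) = (r1, 1, R) → 00□1□11[r1]□
Step 9: δ(r1, □) = (r1, 0, R) → 00□1□110[r1]□
Step 10: δ(r1, □) = (r1, 0, R) → 00□1□1100[r1]□
Step 11: δ(r1, □) = (r1, 0, R) → 00□1□11000[r1]□
Step 12: δ(r1, □) = (r1, 0, R) → 00□1□110000[r1]□

The machine has not reached a halting state after 12 steps.
The machine did not halt within the 12-step bound.

Answer: No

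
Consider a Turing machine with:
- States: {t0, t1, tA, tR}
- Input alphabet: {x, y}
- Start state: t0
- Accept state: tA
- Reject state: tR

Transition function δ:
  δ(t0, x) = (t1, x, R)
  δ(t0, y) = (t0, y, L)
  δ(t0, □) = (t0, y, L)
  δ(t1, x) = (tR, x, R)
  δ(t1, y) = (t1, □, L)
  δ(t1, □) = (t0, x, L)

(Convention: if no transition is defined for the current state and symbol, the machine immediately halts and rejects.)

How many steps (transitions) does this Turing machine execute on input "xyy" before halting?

Execution trace:
Initial: [t0]xyy
Step 1: δ(t0, x) = (t1, x, R) → x[t1]yy
Step 2: δ(t1, y) = (t1, □, L) → [t1]x□y
Step 3: δ(t1, x) = (tR, x, R) → x[tR]□y

The machine reaches the reject state tR and halts.

The machine executed 3 steps before halting.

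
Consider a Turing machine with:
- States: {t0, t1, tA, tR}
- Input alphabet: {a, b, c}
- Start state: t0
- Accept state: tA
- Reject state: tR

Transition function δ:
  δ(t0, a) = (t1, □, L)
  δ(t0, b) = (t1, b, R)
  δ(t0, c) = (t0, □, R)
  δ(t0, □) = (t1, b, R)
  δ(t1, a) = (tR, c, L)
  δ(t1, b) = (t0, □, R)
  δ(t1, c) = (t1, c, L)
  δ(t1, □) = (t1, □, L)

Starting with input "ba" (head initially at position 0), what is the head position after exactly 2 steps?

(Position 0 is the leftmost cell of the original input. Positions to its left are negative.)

Execution trace (head position shown):
Step 0: [t0]ba  (head at position 0)
Step 1: move right → b[t1]a  (head at position 1)
Step 2: move left → [tR]bc  (head at position 0)

After 2 steps, the head is at position 0.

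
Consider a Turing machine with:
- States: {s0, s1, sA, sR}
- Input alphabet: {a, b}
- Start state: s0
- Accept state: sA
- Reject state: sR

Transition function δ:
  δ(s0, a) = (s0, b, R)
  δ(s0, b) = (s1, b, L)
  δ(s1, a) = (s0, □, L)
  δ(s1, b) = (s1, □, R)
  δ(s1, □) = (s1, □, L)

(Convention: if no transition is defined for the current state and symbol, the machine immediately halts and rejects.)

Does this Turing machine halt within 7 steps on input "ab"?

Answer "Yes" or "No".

Execution trace:
Initial: [s0]ab
Step 1: δ(s0, a) = (s0, b, R) → b[s0]b
Step 2: δ(s0, b) = (s1, b, L) → [s1]bb
Step 3: δ(s1, b) = (s1, □, R) → □[s1]b
Step 4: δ(s1, b) = (s1, □, R) → □□[s1]□
Step 5: δ(s1, □) = (s1, □, L) → □[s1]□□
Step 6: δ(s1, □) = (s1, □, L) → [s1]□□□
Step 7: δ(s1, □) = (s1, □, L) → [s1]□□□□

The machine has not reached a halting state after 7 steps.
The machine did not halt within the 7-step bound.

Answer: No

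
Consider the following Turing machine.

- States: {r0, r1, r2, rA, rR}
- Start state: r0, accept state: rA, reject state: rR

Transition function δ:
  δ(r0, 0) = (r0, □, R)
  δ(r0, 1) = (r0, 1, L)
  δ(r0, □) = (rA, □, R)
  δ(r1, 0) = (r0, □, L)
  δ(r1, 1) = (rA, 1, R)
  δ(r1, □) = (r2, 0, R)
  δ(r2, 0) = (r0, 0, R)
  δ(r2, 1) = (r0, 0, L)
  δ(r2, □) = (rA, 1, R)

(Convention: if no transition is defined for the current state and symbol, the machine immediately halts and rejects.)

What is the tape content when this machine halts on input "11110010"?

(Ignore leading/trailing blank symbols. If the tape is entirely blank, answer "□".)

Execution trace:
Initial: [r0]11110010
Step 1: δ(r0, 1) = (r0, 1, L) → [r0]□11110010
Step 2: δ(r0, □) = (rA, □, R) → □[rA]11110010

The machine reaches the accept state rA and halts.

Final tape (ignoring leading/trailing blanks): 11110010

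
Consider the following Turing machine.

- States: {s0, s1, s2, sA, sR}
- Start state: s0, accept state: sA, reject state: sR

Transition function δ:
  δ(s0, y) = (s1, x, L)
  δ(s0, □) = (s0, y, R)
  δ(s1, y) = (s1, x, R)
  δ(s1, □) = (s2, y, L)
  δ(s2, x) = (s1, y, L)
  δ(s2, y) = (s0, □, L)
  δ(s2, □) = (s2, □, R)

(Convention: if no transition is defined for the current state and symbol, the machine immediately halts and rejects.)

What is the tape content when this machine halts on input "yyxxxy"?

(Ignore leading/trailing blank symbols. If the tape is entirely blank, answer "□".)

Execution trace:
Initial: [s0]yyxxxy
Step 1: δ(s0, y) = (s1, x, L) → [s1]□xyxxxy
Step 2: δ(s1, □) = (s2, y, L) → [s2]□yxyxxxy
Step 3: δ(s2, □) = (s2, □, R) → □[s2]yxyxxxy
Step 4: δ(s2, y) = (s0, □, L) → [s0]□□xyxxxy
Step 5: δ(s0, □) = (s0, y, R) → y[s0]□xyxxxy
Step 6: δ(s0, □) = (s0, y, R) → yy[s0]xyxxxy

No transition is defined for δ(s0, x). By convention the machine halts and rejects.

Final tape (ignoring leading/trailing blanks): yyxyxxxy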